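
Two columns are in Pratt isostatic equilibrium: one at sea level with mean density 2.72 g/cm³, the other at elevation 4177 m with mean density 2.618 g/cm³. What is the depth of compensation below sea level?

107000 m

ρ_ref D = ρ (D + h) → D (ρ_ref − ρ) = ρ h.
D = ρ h/(ρ_ref − ρ) = 2.618 × 4177 m/(2.72 − 2.618) = 107000 m.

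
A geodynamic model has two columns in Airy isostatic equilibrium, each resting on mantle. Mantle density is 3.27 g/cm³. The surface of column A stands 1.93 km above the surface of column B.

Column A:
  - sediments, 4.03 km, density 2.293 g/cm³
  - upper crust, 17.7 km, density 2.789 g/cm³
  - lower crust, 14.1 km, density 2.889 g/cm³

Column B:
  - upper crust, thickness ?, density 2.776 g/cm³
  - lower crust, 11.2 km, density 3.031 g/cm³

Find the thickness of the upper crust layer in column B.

17.9 km

Take the compensation level at the base of the deeper column (depth z_c below the surface of column A) and equate Σ ρ_i t_i down to z_c; mantle fills any gap and the z_c terms cancel.
Column A: 4.03×2.293 + 17.7×2.789 + 14.1×2.889 + (z_c − 35.83)×3.27
Column B: 1.93×0 + x×2.776 + 11.2×3.031 + (z_c − 1.93 − 11.2 − x)×3.27
The z_c×3.27 term appears on both sides and cancels. Collect the known terms of each column as K = Σ(ρt)_known − 3.27 × (depth of known layers): K_A = 99.34099 − 3.27×35.83 = −17.82311; K_B = 33.9472 − 3.27×(1.93 + 11.2) = −8.9879.
Balance: K_A = K_B − x×(3.27 − 2.776), so x = (K_B − K_A)/(3.27 − 2.776) = 8.83521/0.494 = 17.9 km.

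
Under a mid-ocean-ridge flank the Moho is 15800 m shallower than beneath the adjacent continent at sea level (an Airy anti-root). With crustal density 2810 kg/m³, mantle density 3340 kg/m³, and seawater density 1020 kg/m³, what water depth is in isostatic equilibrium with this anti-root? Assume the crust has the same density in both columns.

4680 m

Replacing a thickness d of crust by seawater at the top must be balanced by replacing crust with mantle at the base: d (ρ_c − ρ_w) = a (ρ_m − ρ_c).
d = a (ρ_m − ρ_c)/(ρ_c − ρ_w) = 15800 m × 530/1790 = 4680 m.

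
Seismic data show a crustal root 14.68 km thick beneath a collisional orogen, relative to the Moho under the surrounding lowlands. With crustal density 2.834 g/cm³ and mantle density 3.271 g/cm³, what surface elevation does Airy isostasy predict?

2.26 km

Balancing pressure at the compensation depth: ρ_c h = (ρ_m − ρ_c) r.
h = r (ρ_m − ρ_c) / ρ_c = 14.68 km × (3.271 − 2.834) / 2.834 = 2.26 km.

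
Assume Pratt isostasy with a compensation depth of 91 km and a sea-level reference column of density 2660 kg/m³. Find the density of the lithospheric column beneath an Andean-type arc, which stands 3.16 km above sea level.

2570 kg/m³

Pratt balance: ρ_ref D = ρ (D + h).
ρ = ρ_ref D/(D + h) = 2660 × 91 km/(91 km + 3.16 km) = 2570 kg/m³.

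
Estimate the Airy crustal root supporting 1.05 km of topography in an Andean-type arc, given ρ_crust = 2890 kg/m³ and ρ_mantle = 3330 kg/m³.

Isostatic balance requires: the weight of the topography is balanced by the buoyancy of the root, ρ_c h = (ρ_m − ρ_c) r.
r = h · ρ_c / (ρ_m − ρ_c) = 1.05 km × 2890 / (3330 − 2890) = 6.9 km.

6.9 km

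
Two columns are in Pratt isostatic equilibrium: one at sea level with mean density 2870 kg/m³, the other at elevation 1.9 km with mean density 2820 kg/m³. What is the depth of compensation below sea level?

ρ_ref D = ρ (D + h) → D (ρ_ref − ρ) = ρ h.
D = ρ h/(ρ_ref − ρ) = 2820 × 1.9 km/(2870 − 2820) = 107 km.

107 km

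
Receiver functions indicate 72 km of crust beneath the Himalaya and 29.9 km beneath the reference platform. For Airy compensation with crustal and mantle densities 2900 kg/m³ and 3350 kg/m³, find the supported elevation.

Excess crust Δ = 72 km − 29.9 km = 42.1 km, split between elevation h and root r with h + r = Δ.
Airy balance ρ_c h = (ρ_m − ρ_c) r gives r = h ρ_c/(ρ_m − ρ_c), so h (1 + ρ_c/(ρ_m − ρ_c)) = Δ, i.e. h = Δ (ρ_m − ρ_c)/ρ_m.
h = 42.1 km × 450/3350 = 5.66 km.

5.66 km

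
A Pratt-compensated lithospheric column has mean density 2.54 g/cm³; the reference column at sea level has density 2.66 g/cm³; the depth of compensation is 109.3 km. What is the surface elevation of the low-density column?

5.16 km

ρ_ref D = ρ (D + h) → h = D (ρ_ref − ρ)/ρ.
h = 109.3 km × (2.66 − 2.54)/2.54 = 5.16 km.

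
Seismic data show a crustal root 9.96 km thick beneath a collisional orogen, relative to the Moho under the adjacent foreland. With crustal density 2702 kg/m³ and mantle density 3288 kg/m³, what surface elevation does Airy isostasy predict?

Balancing pressure at the compensation depth: ρ_c h = (ρ_m − ρ_c) r.
h = r (ρ_m − ρ_c) / ρ_c = 9.96 km × (3288 − 2702) / 2702 = 2.16 km.

2.16 km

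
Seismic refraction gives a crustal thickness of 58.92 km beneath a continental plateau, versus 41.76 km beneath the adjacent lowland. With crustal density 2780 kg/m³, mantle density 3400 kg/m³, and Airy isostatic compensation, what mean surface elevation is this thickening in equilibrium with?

Excess crust Δ = 58.92 km − 41.76 km = 17.16 km, split between elevation h and root r with h + r = Δ.
Airy balance ρ_c h = (ρ_m − ρ_c) r gives r = h ρ_c/(ρ_m − ρ_c), so h (1 + ρ_c/(ρ_m − ρ_c)) = Δ, i.e. h = Δ (ρ_m − ρ_c)/ρ_m.
h = 17.16 km × 620/3400 = 3.13 km.

3.13 km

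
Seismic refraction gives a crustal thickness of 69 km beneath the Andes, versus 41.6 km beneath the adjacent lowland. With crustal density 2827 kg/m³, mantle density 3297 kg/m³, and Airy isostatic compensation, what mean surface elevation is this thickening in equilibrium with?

Excess crust Δ = 69 km − 41.6 km = 27.4 km, split between elevation h and root r with h + r = Δ.
Airy balance ρ_c h = (ρ_m − ρ_c) r gives r = h ρ_c/(ρ_m − ρ_c), so h (1 + ρ_c/(ρ_m − ρ_c)) = Δ, i.e. h = Δ (ρ_m − ρ_c)/ρ_m.
h = 27.4 km × 470/3297 = 3.91 km.

3.91 km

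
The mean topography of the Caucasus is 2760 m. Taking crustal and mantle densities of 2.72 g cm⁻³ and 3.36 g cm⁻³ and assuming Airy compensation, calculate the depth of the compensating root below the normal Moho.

11700 m

Isostatic balance requires: the weight of the topography is balanced by the buoyancy of the root, ρ_c h = (ρ_m − ρ_c) r.
r = h · ρ_c / (ρ_m − ρ_c) = 2760 m × 2.72 / (3.36 − 2.72) = 11700 m.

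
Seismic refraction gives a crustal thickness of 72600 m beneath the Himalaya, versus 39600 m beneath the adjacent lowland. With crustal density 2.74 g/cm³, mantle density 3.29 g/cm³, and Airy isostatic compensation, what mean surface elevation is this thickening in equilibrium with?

Excess crust Δ = 72600 m − 39600 m = 33000 m, split between elevation h and root r with h + r = Δ.
Airy balance ρ_c h = (ρ_m − ρ_c) r gives r = h ρ_c/(ρ_m − ρ_c), so h (1 + ρ_c/(ρ_m − ρ_c)) = Δ, i.e. h = Δ (ρ_m − ρ_c)/ρ_m.
h = 33000 m × 0.55/3.29 = 5520 m.

5520 m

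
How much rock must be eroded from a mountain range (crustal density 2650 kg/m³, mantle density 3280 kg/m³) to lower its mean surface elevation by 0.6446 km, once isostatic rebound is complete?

Net drop Δ = e − u = e − e ρ_c/ρ_m = e (ρ_m − ρ_c)/ρ_m.
e = Δ ρ_m/(ρ_m − ρ_c) = 0.6446 km × 3280/630 = 3.36 km.

3.36 km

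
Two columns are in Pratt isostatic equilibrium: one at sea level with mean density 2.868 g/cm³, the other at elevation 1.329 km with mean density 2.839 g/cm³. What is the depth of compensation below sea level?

130 km

ρ_ref D = ρ (D + h) → D (ρ_ref − ρ) = ρ h.
D = ρ h/(ρ_ref − ρ) = 2.839 × 1.329 km/(2.868 − 2.839) = 130 km.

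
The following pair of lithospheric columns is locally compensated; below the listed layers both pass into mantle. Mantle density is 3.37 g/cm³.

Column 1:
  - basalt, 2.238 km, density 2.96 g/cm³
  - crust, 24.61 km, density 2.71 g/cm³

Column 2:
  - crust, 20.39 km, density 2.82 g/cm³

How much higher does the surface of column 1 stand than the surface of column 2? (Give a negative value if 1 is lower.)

For any compensation level in the mantle, the mantle terms cancel and isostasy reduces to e = (Σt_1 − Σt_2) − (Σ(ρt)_1 − Σ(ρt)_2) / ρ_m.
Σt_1 = 26.848 km; Σt_2 = 20.39 km; Σ(ρt)_1 = 73.31758; Σ(ρt)_2 = 57.4998 (in km·g/cm³).
e = (26.848 − 20.39) − (73.31758 − 57.4998) / 3.37 = 1.76 km.

1.76 km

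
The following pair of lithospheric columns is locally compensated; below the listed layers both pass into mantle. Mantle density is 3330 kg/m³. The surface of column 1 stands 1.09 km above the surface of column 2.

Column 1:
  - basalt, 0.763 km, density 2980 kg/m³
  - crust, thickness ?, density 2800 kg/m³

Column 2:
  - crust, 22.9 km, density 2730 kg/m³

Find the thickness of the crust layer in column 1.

Take the compensation level at the base of the deeper column (depth z_c below the surface of column 1) and equate Σ ρ_i t_i down to z_c; mantle fills any gap and the z_c terms cancel.
Column 1: 0.763×2980 + x×2800 + (z_c − 0.763 − x)×3330
Column 2: 1.09×0 + 22.9×2730 + (z_c − 1.09 − 22.9)×3330
The z_c×3330 term appears on both sides and cancels. Collect the known terms of each column as K = Σ(ρt)_known − 3330 × (depth of known layers): K_1 = 2273.74 − 3330×0.763 = −267.05; K_2 = 62517 − 3330×(1.09 + 22.9) = −17369.7.
Balance: K_1 − x×(3330 − 2800) = K_2, so x = (K_1 − K_2)/(3330 − 2800) = 17102.6/530 = 32.3 km.

32.3 km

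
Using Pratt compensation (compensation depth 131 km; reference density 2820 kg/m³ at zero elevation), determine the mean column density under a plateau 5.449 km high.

Pratt balance: ρ_ref D = ρ (D + h).
ρ = ρ_ref D/(D + h) = 2820 × 131 km/(131 km + 5.449 km) = 2710 kg/m³.

2710 kg/m³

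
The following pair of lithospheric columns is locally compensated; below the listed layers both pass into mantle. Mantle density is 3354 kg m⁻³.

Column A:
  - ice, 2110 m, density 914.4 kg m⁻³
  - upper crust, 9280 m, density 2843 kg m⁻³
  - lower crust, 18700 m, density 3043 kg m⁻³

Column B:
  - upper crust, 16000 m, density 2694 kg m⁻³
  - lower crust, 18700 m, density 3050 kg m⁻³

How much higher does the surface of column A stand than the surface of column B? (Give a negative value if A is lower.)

−161 m

For any compensation level in the mantle, the mantle terms cancel and isostasy reduces to e = (Σt_A − Σt_B) − (Σ(ρt)_A − Σ(ρt)_B) / ρ_m.
Σt_A = 30090 m; Σt_B = 34700 m; Σ(ρt)_A = 85216524; Σ(ρt)_B = 100139000 (in m·kg m⁻³).
e = (30090 − 34700) − (85216524 − 100139000) / 3354 = −161 m.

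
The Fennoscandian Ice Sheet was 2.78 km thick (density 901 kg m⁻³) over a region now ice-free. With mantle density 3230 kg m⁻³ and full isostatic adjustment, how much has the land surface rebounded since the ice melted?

Removing the load lets mantle flow back in; uplift u satisfies ρ_ice t = ρ_m u.
u = t ρ_ice/ρ_m = 2.78 km × 901/3230 = 0.775 km.

0.775 km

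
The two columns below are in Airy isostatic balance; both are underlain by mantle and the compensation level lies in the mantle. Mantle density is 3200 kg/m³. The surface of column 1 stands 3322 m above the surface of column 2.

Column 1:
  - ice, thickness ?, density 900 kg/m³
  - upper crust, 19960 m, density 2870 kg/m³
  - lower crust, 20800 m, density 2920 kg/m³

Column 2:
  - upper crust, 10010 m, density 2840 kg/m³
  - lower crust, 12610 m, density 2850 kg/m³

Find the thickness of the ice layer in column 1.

Take the compensation level at the base of the deeper column (depth z_c below the surface of column 1) and equate Σ ρ_i t_i down to z_c; mantle fills any gap and the z_c terms cancel.
Column 1: x×900 + 19960×2870 + 20800×2920 + (z_c − 40760 − x)×3200
Column 2: 3322×0 + 10010×2840 + 12610×2850 + (z_c − 3322 − 22620)×3200
The z_c×3200 term appears on both sides and cancels. Collect the known terms of each column as K = Σ(ρt)_known − 3200 × (depth of known layers): K_1 = 118021200 − 3200×40760 = −12410800; K_2 = 64366900 − 3200×(3322 + 22620) = −18647500.
Balance: K_1 − x×(3200 − 900) = K_2, so x = (K_1 − K_2)/(3200 − 900) = 6236700/2300 = 2710 m.

2710 m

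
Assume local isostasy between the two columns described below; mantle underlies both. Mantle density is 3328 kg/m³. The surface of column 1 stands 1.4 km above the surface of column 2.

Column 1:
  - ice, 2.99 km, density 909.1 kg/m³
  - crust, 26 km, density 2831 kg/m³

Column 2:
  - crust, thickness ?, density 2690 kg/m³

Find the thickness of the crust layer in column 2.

Take the compensation level at the base of the deeper column (depth z_c below the surface of column 1) and equate Σ ρ_i t_i down to z_c; mantle fills any gap and the z_c terms cancel.
Column 1: 2.99×909.1 + 26×2831 + (z_c − 28.99)×3328
Column 2: 1.4×0 + x×2690 + (z_c − 1.4 − 0 − x)×3328
The z_c×3328 term appears on both sides and cancels. Collect the known terms of each column as K = Σ(ρt)_known − 3328 × (depth of known layers): K_1 = 76324.209 − 3328×28.99 = −20154.511; K_2 = 0 − 3328×(1.4 + 0) = −4659.2.
Balance: K_1 = K_2 − x×(3328 − 2690), so x = (K_2 − K_1)/(3328 − 2690) = 15495.3/638 = 24.3 km.

24.3 km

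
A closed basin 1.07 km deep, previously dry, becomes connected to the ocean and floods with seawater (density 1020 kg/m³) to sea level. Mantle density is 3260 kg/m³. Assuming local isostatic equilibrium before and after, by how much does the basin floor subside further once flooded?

0.487 km

After flooding the water column is d + s deep. Its weight must equal the weight of mantle displaced by the extra subsidence s: (d + s) ρ_w = s ρ_m.
s = d ρ_w / (ρ_m − ρ_w) = 1.07 km × 1020/(3260 − 1020) = 0.487 km.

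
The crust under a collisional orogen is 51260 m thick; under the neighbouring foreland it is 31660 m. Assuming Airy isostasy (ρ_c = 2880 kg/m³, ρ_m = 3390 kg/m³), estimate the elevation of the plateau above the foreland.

Excess crust Δ = 51260 m − 31660 m = 19600 m, split between elevation h and root r with h + r = Δ.
Airy balance ρ_c h = (ρ_m − ρ_c) r gives r = h ρ_c/(ρ_m − ρ_c), so h (1 + ρ_c/(ρ_m − ρ_c)) = Δ, i.e. h = Δ (ρ_m − ρ_c)/ρ_m.
h = 19600 m × 510/3390 = 2950 m.

2950 m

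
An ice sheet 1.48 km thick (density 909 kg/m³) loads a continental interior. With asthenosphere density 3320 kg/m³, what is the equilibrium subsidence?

0.405 km

In Airy isostatic equilibrium: the ice load ρ_ice t is balanced by mantle displaced below, ρ_m s.
s = t ρ_ice / ρ_m = 1.48 km × 909/3320 = 0.405 km.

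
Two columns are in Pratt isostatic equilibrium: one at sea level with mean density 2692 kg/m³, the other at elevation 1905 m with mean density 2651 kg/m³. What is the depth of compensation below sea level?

ρ_ref D = ρ (D + h) → D (ρ_ref − ρ) = ρ h.
D = ρ h/(ρ_ref − ρ) = 2651 × 1905 m/(2692 − 2651) = 123000 m.

123000 m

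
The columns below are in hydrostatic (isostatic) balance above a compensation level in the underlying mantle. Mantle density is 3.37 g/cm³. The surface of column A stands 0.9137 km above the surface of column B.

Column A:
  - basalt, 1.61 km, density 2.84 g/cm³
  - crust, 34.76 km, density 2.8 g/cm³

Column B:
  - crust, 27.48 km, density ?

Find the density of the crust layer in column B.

Take the compensation level at the base of the deeper column (depth z_c below the surface of column A) and equate Σ ρ_i t_i down to z_c; mantle fills any gap and the z_c terms cancel.
Column A: 1.61×2.84 + 34.76×2.8 + (z_c − 36.37)×3.37
Column B: 0.9137×0 + 27.48×ρ + (z_c − 0.9137 − 27.48)×3.37
The z_c×3.37 term appears on both sides and cancels. Collect the known terms of each column as K = Σ(ρt)_known − 3.37 × (depth of known layers): K_A = 101.9004 − 3.37×36.37 = −20.6665; K_B = 0 − 3.37×(0.9137 + 27.48) = −95.686769.
Balance: K_A = K_B + 27.48×ρ, so ρ = (K_A − K_B)/27.48 = 75.0203/27.48 = 2.73 g/cm³.

2.73 g/cm³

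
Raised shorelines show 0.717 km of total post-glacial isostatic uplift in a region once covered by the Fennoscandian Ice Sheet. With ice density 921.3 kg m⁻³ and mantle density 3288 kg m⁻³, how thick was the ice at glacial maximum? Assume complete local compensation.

2.56 km

u = t ρ_ice/ρ_m → t = u ρ_m/ρ_ice = 0.717 km × 3288/921.3 = 2.56 km.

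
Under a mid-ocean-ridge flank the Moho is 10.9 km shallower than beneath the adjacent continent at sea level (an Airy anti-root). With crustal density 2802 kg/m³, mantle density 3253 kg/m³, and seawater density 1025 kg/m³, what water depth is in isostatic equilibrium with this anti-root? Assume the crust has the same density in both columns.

2.77 km

Replacing a thickness d of crust by seawater at the top must be balanced by replacing crust with mantle at the base: d (ρ_c − ρ_w) = a (ρ_m − ρ_c).
d = a (ρ_m − ρ_c)/(ρ_c − ρ_w) = 10.9 km × 451/1777 = 2.77 km.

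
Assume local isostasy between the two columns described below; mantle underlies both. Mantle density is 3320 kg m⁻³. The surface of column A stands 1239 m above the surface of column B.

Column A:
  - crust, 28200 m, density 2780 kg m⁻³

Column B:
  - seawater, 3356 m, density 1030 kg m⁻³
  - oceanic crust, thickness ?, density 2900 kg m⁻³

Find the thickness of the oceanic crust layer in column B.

Take the compensation level at the base of the deeper column (depth z_c below the surface of column A) and equate Σ ρ_i t_i down to z_c; mantle fills any gap and the z_c terms cancel.
Column A: 28200×2780 + (z_c − 28200)×3320
Column B: 1239×0 + 3356×1030 + x×2900 + (z_c − 1239 − 3356 − x)×3320
The z_c×3320 term appears on both sides and cancels. Collect the known terms of each column as K = Σ(ρt)_known − 3320 × (depth of known layers): K_A = 78396000 − 3320×28200 = −15228000; K_B = 3456680 − 3320×(1239 + 3356) = −11798720.
Balance: K_A = K_B − x×(3320 − 2900), so x = (K_B − K_A)/(3320 − 2900) = 3429280/420 = 8160 m.

8160 m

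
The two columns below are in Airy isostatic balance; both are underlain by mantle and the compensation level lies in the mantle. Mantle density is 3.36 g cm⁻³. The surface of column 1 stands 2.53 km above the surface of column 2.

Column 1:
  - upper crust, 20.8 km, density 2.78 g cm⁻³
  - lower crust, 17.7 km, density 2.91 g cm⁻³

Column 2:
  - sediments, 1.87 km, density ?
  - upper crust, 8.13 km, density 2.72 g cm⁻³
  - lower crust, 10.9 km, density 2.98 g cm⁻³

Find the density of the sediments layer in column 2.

Take the compensation level at the base of the deeper column (depth z_c below the surface of column 1) and equate Σ ρ_i t_i down to z_c; mantle fills any gap and the z_c terms cancel.
Column 1: 20.8×2.78 + 17.7×2.91 + (z_c − 38.5)×3.36
Column 2: 2.53×0 + 1.87×ρ + 8.13×2.72 + 10.9×2.98 + (z_c − 2.53 − 20.9)×3.36
The z_c×3.36 term appears on both sides and cancels. Collect the known terms of each column as K = Σ(ρt)_known − 3.36 × (depth of known layers): K_1 = 109.331 − 3.36×38.5 = −20.029; K_2 = 54.5956 − 3.36×(2.53 + 20.9) = −24.1292.
Balance: K_1 = K_2 + 1.87×ρ, so ρ = (K_1 − K_2)/1.87 = 4.1002/1.87 = 2.19 g cm⁻³.

2.19 g cm⁻³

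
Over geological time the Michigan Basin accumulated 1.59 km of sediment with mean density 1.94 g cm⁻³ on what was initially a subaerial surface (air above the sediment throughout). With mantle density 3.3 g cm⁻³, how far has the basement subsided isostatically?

Subaerial load: s = t ρ_sed / ρ_m = 1.59 km × 1.94/3.3 = 0.935 km.

0.935 km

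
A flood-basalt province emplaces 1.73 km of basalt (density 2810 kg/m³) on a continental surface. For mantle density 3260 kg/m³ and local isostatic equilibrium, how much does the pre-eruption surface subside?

1.49 km

Subaerial loading: s = t ρ_load / ρ_m.
s = 1.73 km × 2810/3260 = 1.49 km.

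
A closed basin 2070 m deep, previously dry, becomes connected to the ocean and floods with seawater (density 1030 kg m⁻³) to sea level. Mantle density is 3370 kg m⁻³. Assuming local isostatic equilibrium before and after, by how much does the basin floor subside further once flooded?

After flooding the water column is d + s deep. Its weight must equal the weight of mantle displaced by the extra subsidence s: (d + s) ρ_w = s ρ_m.
s = d ρ_w / (ρ_m − ρ_w) = 2070 m × 1030/(3370 − 1030) = 911 m.

911 m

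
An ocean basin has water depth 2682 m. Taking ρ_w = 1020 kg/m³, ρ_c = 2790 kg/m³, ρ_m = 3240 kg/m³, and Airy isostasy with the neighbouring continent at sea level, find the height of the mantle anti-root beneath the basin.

10500 m

Equating mass per unit area of the two columns: replacing crust with seawater at the top is compensated by replacing crust with mantle at the base: d (ρ_c − ρ_w) = a (ρ_m − ρ_c).
a = d (ρ_c − ρ_w)/(ρ_m − ρ_c) = 2682 m × 1770/450 = 10500 m.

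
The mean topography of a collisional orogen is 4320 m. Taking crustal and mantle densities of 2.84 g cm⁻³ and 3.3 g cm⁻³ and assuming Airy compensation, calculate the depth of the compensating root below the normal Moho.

Equating mass per unit area of the two columns: the weight of the topography is balanced by the buoyancy of the root, ρ_c h = (ρ_m − ρ_c) r.
r = h · ρ_c / (ρ_m − ρ_c) = 4320 m × 2.84 / (3.3 − 2.84) = 26700 m.

26700 m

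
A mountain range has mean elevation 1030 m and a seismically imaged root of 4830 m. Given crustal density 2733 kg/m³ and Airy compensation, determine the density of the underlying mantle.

Airy balance: ρ_c h = (ρ_m − ρ_c) r → ρ_m = ρ_c (1 + h/r).
ρ_m = 2733 × (1 + 1030 m/4830 m) = 3320 kg/m³.

3320 kg/m³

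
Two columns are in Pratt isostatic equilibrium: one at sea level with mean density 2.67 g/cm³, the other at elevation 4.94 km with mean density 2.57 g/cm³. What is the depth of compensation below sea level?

ρ_ref D = ρ (D + h) → D (ρ_ref − ρ) = ρ h.
D = ρ h/(ρ_ref − ρ) = 2.57 × 4.94 km/(2.67 − 2.57) = 127 km.

127 km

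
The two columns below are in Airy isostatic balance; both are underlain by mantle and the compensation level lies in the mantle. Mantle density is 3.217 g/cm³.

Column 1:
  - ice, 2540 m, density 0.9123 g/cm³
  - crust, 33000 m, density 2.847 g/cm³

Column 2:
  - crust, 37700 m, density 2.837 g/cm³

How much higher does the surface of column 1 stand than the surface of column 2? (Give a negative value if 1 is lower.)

For any compensation level in the mantle, the mantle terms cancel and isostasy reduces to e = (Σt_1 − Σt_2) − (Σ(ρt)_1 − Σ(ρt)_2) / ρ_m.
Σt_1 = 35540 m; Σt_2 = 37700 m; Σ(ρt)_1 = 96268.242; Σ(ρt)_2 = 106954.9 (in m·g/cm³).
e = (35540 − 37700) − (96268.242 − 106954.9) / 3.217 = 1160 m.

1160 m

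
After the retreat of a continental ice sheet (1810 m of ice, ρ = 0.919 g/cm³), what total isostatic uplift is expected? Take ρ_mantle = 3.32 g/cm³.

Removing the load lets mantle flow back in; uplift u satisfies ρ_ice t = ρ_m u.
u = t ρ_ice/ρ_m = 1810 m × 0.919/3.32 = 501 m.

501 m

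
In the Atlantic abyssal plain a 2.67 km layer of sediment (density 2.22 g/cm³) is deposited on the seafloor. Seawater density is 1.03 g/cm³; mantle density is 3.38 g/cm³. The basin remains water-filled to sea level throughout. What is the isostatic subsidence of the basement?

Submarine loading: the sediment displaces seawater, and the subsidence is in turn flooded, so s (ρ_m − ρ_w) = t (ρ_sed − ρ_w).
s = 2.67 km × (2.22 − 1.03) / (3.38 − 1.03) = 1.35 km.

1.35 km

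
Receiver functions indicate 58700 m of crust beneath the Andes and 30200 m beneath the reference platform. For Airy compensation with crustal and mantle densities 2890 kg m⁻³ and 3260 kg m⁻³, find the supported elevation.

3230 m

Excess crust Δ = 58700 m − 30200 m = 28500 m, split between elevation h and root r with h + r = Δ.
Airy balance ρ_c h = (ρ_m − ρ_c) r gives r = h ρ_c/(ρ_m − ρ_c), so h (1 + ρ_c/(ρ_m − ρ_c)) = Δ, i.e. h = Δ (ρ_m − ρ_c)/ρ_m.
h = 28500 m × 370/3260 = 3230 m.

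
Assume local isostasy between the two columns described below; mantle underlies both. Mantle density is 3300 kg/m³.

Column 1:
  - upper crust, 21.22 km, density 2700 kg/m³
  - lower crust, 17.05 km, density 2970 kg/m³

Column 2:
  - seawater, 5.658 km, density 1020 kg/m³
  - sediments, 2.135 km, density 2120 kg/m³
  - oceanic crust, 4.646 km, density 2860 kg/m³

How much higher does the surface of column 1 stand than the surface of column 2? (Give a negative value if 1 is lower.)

0.271 km

For any compensation level in the mantle, the mantle terms cancel and isostasy reduces to e = (Σt_1 − Σt_2) − (Σ(ρt)_1 − Σ(ρt)_2) / ρ_m.
Σt_1 = 38.27 km; Σt_2 = 12.439 km; Σ(ρt)_1 = 107932.5; Σ(ρt)_2 = 23584.92 (in km·kg/m³).
e = (38.27 − 12.439) − (107932.5 − 23584.92) / 3300 = 0.271 km.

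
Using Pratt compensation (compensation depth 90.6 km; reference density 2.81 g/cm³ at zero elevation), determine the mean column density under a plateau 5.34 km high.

Pratt balance: ρ_ref D = ρ (D + h).
ρ = ρ_ref D/(D + h) = 2.81 × 90.6 km/(90.6 km + 5.34 km) = 2.65 g/cm³.

2.65 g/cm³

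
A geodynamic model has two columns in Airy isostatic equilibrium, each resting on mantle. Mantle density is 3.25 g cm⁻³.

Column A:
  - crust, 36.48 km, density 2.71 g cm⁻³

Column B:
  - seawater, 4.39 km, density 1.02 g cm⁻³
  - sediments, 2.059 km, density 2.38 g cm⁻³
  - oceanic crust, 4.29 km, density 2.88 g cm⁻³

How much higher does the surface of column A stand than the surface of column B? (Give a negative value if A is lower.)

For any compensation level in the mantle, the mantle terms cancel and isostasy reduces to e = (Σt_A − Σt_B) − (Σ(ρt)_A − Σ(ρt)_B) / ρ_m.
Σt_A = 36.48 km; Σt_B = 10.739 km; Σ(ρt)_A = 98.8608; Σ(ρt)_B = 21.73342 (in km·g cm⁻³).
e = (36.48 − 10.739) − (98.8608 − 21.73342) / 3.25 = 2.01 km.

2.01 km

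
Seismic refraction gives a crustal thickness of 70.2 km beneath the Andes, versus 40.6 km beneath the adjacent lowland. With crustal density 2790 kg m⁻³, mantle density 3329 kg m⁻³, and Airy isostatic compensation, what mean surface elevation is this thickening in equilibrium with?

Excess crust Δ = 70.2 km − 40.6 km = 29.6 km, split between elevation h and root r with h + r = Δ.
Airy balance ρ_c h = (ρ_m − ρ_c) r gives r = h ρ_c/(ρ_m − ρ_c), so h (1 + ρ_c/(ρ_m − ρ_c)) = Δ, i.e. h = Δ (ρ_m − ρ_c)/ρ_m.
h = 29.6 km × 539/3329 = 4.79 km.

4.79 km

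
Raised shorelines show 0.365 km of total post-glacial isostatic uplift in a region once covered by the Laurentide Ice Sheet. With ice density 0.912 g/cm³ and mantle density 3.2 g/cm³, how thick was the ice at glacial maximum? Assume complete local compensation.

1.28 km

u = t ρ_ice/ρ_m → t = u ρ_m/ρ_ice = 0.365 km × 3.2/0.912 = 1.28 km.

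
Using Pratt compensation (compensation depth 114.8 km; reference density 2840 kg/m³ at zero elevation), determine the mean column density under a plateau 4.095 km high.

Pratt balance: ρ_ref D = ρ (D + h).
ρ = ρ_ref D/(D + h) = 2840 × 114.8 km/(114.8 km + 4.095 km) = 2740 kg/m³.

2740 kg/m³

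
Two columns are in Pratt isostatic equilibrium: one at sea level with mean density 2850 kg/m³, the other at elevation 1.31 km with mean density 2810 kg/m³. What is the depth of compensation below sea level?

ρ_ref D = ρ (D + h) → D (ρ_ref − ρ) = ρ h.
D = ρ h/(ρ_ref − ρ) = 2810 × 1.31 km/(2850 − 2810) = 92 km.

92 km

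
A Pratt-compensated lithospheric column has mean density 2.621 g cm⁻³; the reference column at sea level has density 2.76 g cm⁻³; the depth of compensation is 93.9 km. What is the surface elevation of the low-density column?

ρ_ref D = ρ (D + h) → h = D (ρ_ref − ρ)/ρ.
h = 93.9 km × (2.76 − 2.621)/2.621 = 4.98 km.

4.98 km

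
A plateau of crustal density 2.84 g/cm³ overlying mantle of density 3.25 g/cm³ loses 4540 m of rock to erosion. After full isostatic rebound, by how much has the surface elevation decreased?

573 m

Rebound u = e ρ_c/ρ_m = 4540 m × 2.84/3.25 = 3967 m.
Net surface drop = e − u = 4540 m − 3967 m = e (ρ_m − ρ_c)/ρ_m = 573 m.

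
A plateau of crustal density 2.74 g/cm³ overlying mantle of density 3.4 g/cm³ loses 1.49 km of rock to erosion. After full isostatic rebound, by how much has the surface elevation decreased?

0.289 km

Rebound u = e ρ_c/ρ_m = 1.49 km × 2.74/3.4 = 1.201 km.
Net surface drop = e − u = 1.49 km − 1.201 km = e (ρ_m − ρ_c)/ρ_m = 0.289 km.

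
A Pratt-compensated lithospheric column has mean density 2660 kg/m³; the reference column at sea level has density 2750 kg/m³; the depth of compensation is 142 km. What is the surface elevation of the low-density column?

4.8 km

ρ_ref D = ρ (D + h) → h = D (ρ_ref − ρ)/ρ.
h = 142 km × (2750 − 2660)/2660 = 4.8 km.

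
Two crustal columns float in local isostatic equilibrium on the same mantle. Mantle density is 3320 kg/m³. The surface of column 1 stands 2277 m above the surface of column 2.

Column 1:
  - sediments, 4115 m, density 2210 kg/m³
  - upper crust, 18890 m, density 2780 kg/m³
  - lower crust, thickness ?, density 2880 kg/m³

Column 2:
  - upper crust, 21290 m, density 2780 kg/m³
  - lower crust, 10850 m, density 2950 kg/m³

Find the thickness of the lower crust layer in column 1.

Take the compensation level at the base of the deeper column (depth z_c below the surface of column 1) and equate Σ ρ_i t_i down to z_c; mantle fills any gap and the z_c terms cancel.
Column 1: 4115×2210 + 18890×2780 + x×2880 + (z_c − 23005 − x)×3320
Column 2: 2277×0 + 21290×2780 + 10850×2950 + (z_c − 2277 − 32140)×3320
The z_c×3320 term appears on both sides and cancels. Collect the known terms of each column as K = Σ(ρt)_known − 3320 × (depth of known layers): K_1 = 61608350 − 3320×23005 = −14768250; K_2 = 91193700 − 3320×(2277 + 32140) = −23070740.
Balance: K_1 − x×(3320 − 2880) = K_2, so x = (K_1 − K_2)/(3320 − 2880) = 8302490/440 = 18900 m.

18900 m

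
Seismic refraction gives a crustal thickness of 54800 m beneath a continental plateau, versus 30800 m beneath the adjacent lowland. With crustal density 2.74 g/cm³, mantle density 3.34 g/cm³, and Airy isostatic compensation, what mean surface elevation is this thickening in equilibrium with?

Excess crust Δ = 54800 m − 30800 m = 24000 m, split between elevation h and root r with h + r = Δ.
Airy balance ρ_c h = (ρ_m − ρ_c) r gives r = h ρ_c/(ρ_m − ρ_c), so h (1 + ρ_c/(ρ_m − ρ_c)) = Δ, i.e. h = Δ (ρ_m − ρ_c)/ρ_m.
h = 24000 m × 0.6/3.34 = 4310 m.

4310 m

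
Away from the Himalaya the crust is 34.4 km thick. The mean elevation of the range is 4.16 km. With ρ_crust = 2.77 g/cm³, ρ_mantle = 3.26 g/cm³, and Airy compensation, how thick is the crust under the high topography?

62.1 km

Root depth r = h ρ_c / (ρ_m − ρ_c) = 4.16 km × 2.77 / 0.49 = 23.52 km.
Total thickness = T + h + r = 34.4 km + 4.16 km + 23.52 km = 62.1 km.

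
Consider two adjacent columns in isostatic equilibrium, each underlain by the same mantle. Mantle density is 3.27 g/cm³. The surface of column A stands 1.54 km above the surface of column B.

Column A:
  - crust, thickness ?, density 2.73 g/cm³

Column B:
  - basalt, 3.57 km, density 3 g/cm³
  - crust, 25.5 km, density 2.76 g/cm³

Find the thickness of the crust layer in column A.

35.2 km

Take the compensation level at the base of the deeper column (depth z_c below the surface of column A) and equate Σ ρ_i t_i down to z_c; mantle fills any gap and the z_c terms cancel.
Column A: x×2.73 + (z_c − 0 − x)×3.27
Column B: 1.54×0 + 3.57×3 + 25.5×2.76 + (z_c − 1.54 − 29.07)×3.27
The z_c×3.27 term appears on both sides and cancels. Collect the known terms of each column as K = Σ(ρt)_known − 3.27 × (depth of known layers): K_A = 0 − 3.27×0 = 0; K_B = 81.09 − 3.27×(1.54 + 29.07) = −19.0047.
Balance: K_A − x×(3.27 − 2.73) = K_B, so x = (K_A − K_B)/(3.27 − 2.73) = 19.0047/0.54 = 35.2 km.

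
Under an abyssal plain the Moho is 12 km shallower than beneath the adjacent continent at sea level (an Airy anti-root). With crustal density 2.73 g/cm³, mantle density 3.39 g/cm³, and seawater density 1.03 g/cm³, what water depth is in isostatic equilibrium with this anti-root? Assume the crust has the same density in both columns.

4.66 km

Replacing a thickness d of crust by seawater at the top must be balanced by replacing crust with mantle at the base: d (ρ_c − ρ_w) = a (ρ_m − ρ_c).
d = a (ρ_m − ρ_c)/(ρ_c − ρ_w) = 12 km × 0.66/1.7 = 4.66 km.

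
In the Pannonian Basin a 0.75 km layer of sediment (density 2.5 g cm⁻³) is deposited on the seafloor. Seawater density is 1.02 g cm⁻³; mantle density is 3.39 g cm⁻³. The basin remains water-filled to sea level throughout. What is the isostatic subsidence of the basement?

0.468 km

Submarine loading: the sediment displaces seawater, and the subsidence is in turn flooded, so s (ρ_m − ρ_w) = t (ρ_sed − ρ_w).
s = 0.75 km × (2.5 − 1.02) / (3.39 − 1.02) = 0.468 km.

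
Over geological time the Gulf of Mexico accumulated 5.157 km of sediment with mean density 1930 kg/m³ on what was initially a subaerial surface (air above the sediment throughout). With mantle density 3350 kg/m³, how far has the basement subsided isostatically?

2.97 km

Subaerial load: s = t ρ_sed / ρ_m = 5.157 km × 1930/3350 = 2.97 km.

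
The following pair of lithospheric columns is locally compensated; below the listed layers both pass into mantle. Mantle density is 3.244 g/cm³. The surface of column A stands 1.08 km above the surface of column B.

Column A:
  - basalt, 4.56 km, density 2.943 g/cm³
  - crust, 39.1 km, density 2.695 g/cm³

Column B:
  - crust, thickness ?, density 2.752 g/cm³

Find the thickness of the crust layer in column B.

Take the compensation level at the base of the deeper column (depth z_c below the surface of column A) and equate Σ ρ_i t_i down to z_c; mantle fills any gap and the z_c terms cancel.
Column A: 4.56×2.943 + 39.1×2.695 + (z_c − 43.66)×3.244
Column B: 1.08×0 + x×2.752 + (z_c − 1.08 − 0 − x)×3.244
The z_c×3.244 term appears on both sides and cancels. Collect the known terms of each column as K = Σ(ρt)_known − 3.244 × (depth of known layers): K_A = 118.79458 − 3.244×43.66 = −22.83846; K_B = 0 − 3.244×(1.08 + 0) = −3.50352.
Balance: K_A = K_B − x×(3.244 − 2.752), so x = (K_B − K_A)/(3.244 − 2.752) = 19.3349/0.492 = 39.3 km.

39.3 km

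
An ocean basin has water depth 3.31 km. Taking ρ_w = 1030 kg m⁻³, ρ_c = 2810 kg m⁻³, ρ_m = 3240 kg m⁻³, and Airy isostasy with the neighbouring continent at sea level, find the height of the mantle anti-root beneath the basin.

13.7 km

By Archimedes' principle applied to the lithosphere: replacing crust with seawater at the top is compensated by replacing crust with mantle at the base: d (ρ_c − ρ_w) = a (ρ_m − ρ_c).
a = d (ρ_c − ρ_w)/(ρ_m − ρ_c) = 3.31 km × 1780/430 = 13.7 km.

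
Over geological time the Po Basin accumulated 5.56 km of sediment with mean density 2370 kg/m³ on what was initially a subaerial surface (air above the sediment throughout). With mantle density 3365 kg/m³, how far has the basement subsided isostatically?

Subaerial load: s = t ρ_sed / ρ_m = 5.56 km × 2370/3365 = 3.92 km.

3.92 km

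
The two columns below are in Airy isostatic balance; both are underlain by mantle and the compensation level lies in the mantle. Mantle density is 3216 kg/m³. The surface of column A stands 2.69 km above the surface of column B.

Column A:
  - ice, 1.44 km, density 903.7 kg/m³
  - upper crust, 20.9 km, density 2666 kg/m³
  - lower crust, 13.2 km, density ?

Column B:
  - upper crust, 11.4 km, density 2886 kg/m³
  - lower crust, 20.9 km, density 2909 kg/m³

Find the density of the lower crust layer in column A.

Take the compensation level at the base of the deeper column (depth z_c below the surface of column A) and equate Σ ρ_i t_i down to z_c; mantle fills any gap and the z_c terms cancel.
Column A: 1.44×903.7 + 20.9×2666 + 13.2×ρ + (z_c − 35.54)×3216
Column B: 2.69×0 + 11.4×2886 + 20.9×2909 + (z_c − 2.69 − 32.3)×3216
The z_c×3216 term appears on both sides and cancels. Collect the known terms of each column as K = Σ(ρt)_known − 3216 × (depth of known layers): K_A = 57020.728 − 3216×35.54 = −57275.912; K_B = 93698.5 − 3216×(2.69 + 32.3) = −18829.34.
Balance: K_A + 13.2×ρ = K_B, so ρ = (K_B − K_A)/13.2 = 38446.6/13.2 = 2910 kg/m³.

2910 kg/m³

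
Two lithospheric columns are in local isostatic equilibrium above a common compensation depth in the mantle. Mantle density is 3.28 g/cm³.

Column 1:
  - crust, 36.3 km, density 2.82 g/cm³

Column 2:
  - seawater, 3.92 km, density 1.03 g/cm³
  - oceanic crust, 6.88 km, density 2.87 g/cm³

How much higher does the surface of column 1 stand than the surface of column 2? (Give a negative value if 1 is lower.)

1.54 km

For any compensation level in the mantle, the mantle terms cancel and isostasy reduces to e = (Σt_1 − Σt_2) − (Σ(ρt)_1 − Σ(ρt)_2) / ρ_m.
Σt_1 = 36.3 km; Σt_2 = 10.8 km; Σ(ρt)_1 = 102.366; Σ(ρt)_2 = 23.7832 (in km·g/cm³).
e = (36.3 − 10.8) − (102.366 − 23.7832) / 3.28 = 1.54 km.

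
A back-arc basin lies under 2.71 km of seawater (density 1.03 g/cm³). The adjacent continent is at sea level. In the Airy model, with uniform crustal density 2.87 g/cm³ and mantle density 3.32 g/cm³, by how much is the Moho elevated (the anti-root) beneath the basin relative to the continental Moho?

11.1 km

Equating mass per unit area of the two columns: replacing crust with seawater at the top is compensated by replacing crust with mantle at the base: d (ρ_c − ρ_w) = a (ρ_m − ρ_c).
a = d (ρ_c − ρ_w)/(ρ_m − ρ_c) = 2.71 km × 1.84/0.45 = 11.1 km.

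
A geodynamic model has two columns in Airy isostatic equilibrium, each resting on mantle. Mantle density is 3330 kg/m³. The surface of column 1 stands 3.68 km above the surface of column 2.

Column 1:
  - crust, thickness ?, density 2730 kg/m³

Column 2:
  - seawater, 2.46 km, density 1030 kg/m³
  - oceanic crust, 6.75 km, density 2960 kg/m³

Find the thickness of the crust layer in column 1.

Take the compensation level at the base of the deeper column (depth z_c below the surface of column 1) and equate Σ ρ_i t_i down to z_c; mantle fills any gap and the z_c terms cancel.
Column 1: x×2730 + (z_c − 0 − x)×3330
Column 2: 3.68×0 + 2.46×1030 + 6.75×2960 + (z_c − 3.68 − 9.21)×3330
The z_c×3330 term appears on both sides and cancels. Collect the known terms of each column as K = Σ(ρt)_known − 3330 × (depth of known layers): K_1 = 0 − 3330×0 = 0; K_2 = 22513.8 − 3330×(3.68 + 9.21) = −20409.9.
Balance: K_1 − x×(3330 − 2730) = K_2, so x = (K_1 − K_2)/(3330 − 2730) = 20409.9/600 = 34 km.

34 km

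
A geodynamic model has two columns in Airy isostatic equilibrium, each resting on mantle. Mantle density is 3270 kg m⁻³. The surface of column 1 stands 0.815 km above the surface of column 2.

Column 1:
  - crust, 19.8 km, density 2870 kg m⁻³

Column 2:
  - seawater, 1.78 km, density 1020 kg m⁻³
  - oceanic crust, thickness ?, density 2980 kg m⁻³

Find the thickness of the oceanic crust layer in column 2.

4.31 km

Take the compensation level at the base of the deeper column (depth z_c below the surface of column 1) and equate Σ ρ_i t_i down to z_c; mantle fills any gap and the z_c terms cancel.
Column 1: 19.8×2870 + (z_c − 19.8)×3270
Column 2: 0.815×0 + 1.78×1020 + x×2980 + (z_c − 0.815 − 1.78 − x)×3270
The z_c×3270 term appears on both sides and cancels. Collect the known terms of each column as K = Σ(ρt)_known − 3270 × (depth of known layers): K_1 = 56826 − 3270×19.8 = −7920; K_2 = 1815.6 − 3270×(0.815 + 1.78) = −6670.05.
Balance: K_1 = K_2 − x×(3270 − 2980), so x = (K_2 − K_1)/(3270 − 2980) = 1249.95/290 = 4.31 km.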